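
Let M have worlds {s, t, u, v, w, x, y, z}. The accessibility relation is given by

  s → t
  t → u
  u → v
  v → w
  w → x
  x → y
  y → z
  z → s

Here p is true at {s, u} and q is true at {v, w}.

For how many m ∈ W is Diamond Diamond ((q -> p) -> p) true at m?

4

s: successors {t}; Diamond ((q -> p) -> p) there: t:T. ✓
t: successors {u}; Diamond ((q -> p) -> p) there: u:T. ✓
u: successors {v}; Diamond ((q -> p) -> p) there: v:T. ✓
v: successors {w}; Diamond ((q -> p) -> p) there: w:F. ✗
w: successors {x}; Diamond ((q -> p) -> p) there: x:F. ✗
x: successors {y}; Diamond ((q -> p) -> p) there: y:F. ✗
y: successors {z}; Diamond ((q -> p) -> p) there: z:T. ✓
z: successors {s}; Diamond ((q -> p) -> p) there: s:F. ✗
Satisfying worlds: {s, t, u, y}.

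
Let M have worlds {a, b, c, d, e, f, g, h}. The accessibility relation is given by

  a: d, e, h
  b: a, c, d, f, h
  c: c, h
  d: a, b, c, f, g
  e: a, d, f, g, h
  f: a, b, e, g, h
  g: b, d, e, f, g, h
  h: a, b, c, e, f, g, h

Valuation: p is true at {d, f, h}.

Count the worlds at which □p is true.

0

a: successors {d, e, h}; p there: d:T, e:F, h:T. ✗
b: successors {a, c, d, f, h}; p there: a:F, c:F, d:T, f:T, h:T. ✗
c: successors {c, h}; p there: c:F, h:T. ✗
d: successors {a, b, c, f, g}; p there: a:F, b:F, c:F, f:T, g:F. ✗
e: successors {a, d, f, g, h}; p there: a:F, d:T, f:T, g:F, h:T. ✗
f: successors {a, b, e, g, h}; p there: a:F, b:F, e:F, g:F, h:T. ✗
g: successors {b, d, e, f, g, h}; p there: b:F, d:T, e:F, f:T, g:F, h:T. ✗
h: successors {a, b, c, e, f, g, h}; p there: a:F, b:F, c:F, e:F, f:T, g:F, h:T. ✗
Satisfying worlds: ∅.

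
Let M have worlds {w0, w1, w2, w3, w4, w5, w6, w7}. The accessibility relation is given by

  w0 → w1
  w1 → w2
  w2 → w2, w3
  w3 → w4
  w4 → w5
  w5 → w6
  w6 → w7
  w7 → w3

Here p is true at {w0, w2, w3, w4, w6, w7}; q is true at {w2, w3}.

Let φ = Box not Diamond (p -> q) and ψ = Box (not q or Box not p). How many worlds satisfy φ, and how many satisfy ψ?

For Box not Diamond (p -> q):
w0: successors {w1}; not Diamond (p -> q) there: w1:F. ✗
w1: successors {w2}; not Diamond (p -> q) there: w2:F. ✗
w2: successors {w2, w3}; not Diamond (p -> q) there: w2:F, w3:T. ✗
w3: successors {w4}; not Diamond (p -> q) there: w4:F. ✗
w4: successors {w5}; not Diamond (p -> q) there: w5:T. ✓
w5: successors {w6}; not Diamond (p -> q) there: w6:T. ✓
w6: successors {w7}; not Diamond (p -> q) there: w7:F. ✗
w7: successors {w3}; not Diamond (p -> q) there: w3:T. ✓
— 3 worlds.
For Box (not q or Box not p):
w0: successors {w1}; not q or Box not p there: w1:T. ✓
w1: successors {w2}; not q or Box not p there: w2:F. ✗
w2: successors {w2, w3}; not q or Box not p there: w2:F, w3:F. ✗
w3: successors {w4}; not q or Box not p there: w4:T. ✓
w4: successors {w5}; not q or Box not p there: w5:T. ✓
w5: successors {w6}; not q or Box not p there: w6:T. ✓
w6: successors {w7}; not q or Box not p there: w7:T. ✓
w7: successors {w3}; not q or Box not p there: w3:F. ✗
— 5 worlds.

3 and 5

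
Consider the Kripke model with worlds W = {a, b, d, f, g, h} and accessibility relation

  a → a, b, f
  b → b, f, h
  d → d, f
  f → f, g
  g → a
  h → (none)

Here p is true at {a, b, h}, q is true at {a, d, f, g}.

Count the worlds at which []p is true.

a: successors {a, b, f}; p there: a:T, b:T, f:F. ✗
b: successors {b, f, h}; p there: b:T, f:F, h:T. ✗
d: successors {d, f}; p there: d:F, f:F. ✗
f: successors {f, g}; p there: f:F, g:F. ✗
g: successors {a}; p there: a:T. ✓
h: no successors, so []p holds vacuously. ✓
Satisfying worlds: {g, h}.

2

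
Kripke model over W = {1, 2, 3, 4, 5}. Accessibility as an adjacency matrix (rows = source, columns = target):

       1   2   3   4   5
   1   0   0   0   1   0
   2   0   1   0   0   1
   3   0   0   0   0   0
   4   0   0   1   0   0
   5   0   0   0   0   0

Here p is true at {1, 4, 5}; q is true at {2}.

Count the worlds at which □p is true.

3

1: successors {4}; p there: 4:T. ✓
2: successors {2, 5}; p there: 2:F, 5:T. ✗
3: no successors, so □p holds vacuously. ✓
4: successors {3}; p there: 3:F. ✗
5: no successors, so □p holds vacuously. ✓
Satisfying worlds: {1, 3, 5}.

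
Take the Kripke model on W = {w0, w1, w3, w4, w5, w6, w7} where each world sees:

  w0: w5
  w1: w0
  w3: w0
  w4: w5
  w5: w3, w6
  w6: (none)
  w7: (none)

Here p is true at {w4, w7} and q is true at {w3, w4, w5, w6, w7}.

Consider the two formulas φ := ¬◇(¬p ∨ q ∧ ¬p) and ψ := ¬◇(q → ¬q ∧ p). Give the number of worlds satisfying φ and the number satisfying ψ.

2 and 5

For ¬◇(¬p ∨ q ∧ ¬p):
w0: ◇(¬p ∨ q ∧ ¬p) is T. ✗
w1: ◇(¬p ∨ q ∧ ¬p) is T. ✗
w3: ◇(¬p ∨ q ∧ ¬p) is T. ✗
w4: ◇(¬p ∨ q ∧ ¬p) is T. ✗
w5: ◇(¬p ∨ q ∧ ¬p) is T. ✗
w6: ◇(¬p ∨ q ∧ ¬p) is F. ✓
w7: ◇(¬p ∨ q ∧ ¬p) is F. ✓
— 2 worlds.
For ¬◇(q → ¬q ∧ p):
w0: ◇(q → ¬q ∧ p) is F. ✓
w1: ◇(q → ¬q ∧ p) is T. ✗
w3: ◇(q → ¬q ∧ p) is T. ✗
w4: ◇(q → ¬q ∧ p) is F. ✓
w5: ◇(q → ¬q ∧ p) is F. ✓
w6: ◇(q → ¬q ∧ p) is F. ✓
w7: ◇(q → ¬q ∧ p) is F. ✓
— 5 worlds.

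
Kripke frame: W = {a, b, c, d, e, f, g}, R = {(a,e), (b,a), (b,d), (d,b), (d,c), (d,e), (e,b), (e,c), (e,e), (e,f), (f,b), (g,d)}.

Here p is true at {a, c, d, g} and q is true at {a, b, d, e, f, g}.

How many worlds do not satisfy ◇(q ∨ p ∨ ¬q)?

a: successors {e}; q ∨ p ∨ ¬q there: e:T. ✓
b: successors {a, d}; q ∨ p ∨ ¬q there: a:T, d:T. ✓
c: no successors, so ◇(q ∨ p ∨ ¬q) fails. ✗
d: successors {b, c, e}; q ∨ p ∨ ¬q there: b:T, c:T, e:T. ✓
e: successors {b, c, e, f}; q ∨ p ∨ ¬q there: b:T, c:T, e:T, f:T. ✓
f: successors {b}; q ∨ p ∨ ¬q there: b:T. ✓
g: successors {d}; q ∨ p ∨ ¬q there: d:T. ✓
Satisfying worlds: {a, b, d, e, f, g}.
So ◇(q ∨ p ∨ ¬q) fails at the other 1 world.

1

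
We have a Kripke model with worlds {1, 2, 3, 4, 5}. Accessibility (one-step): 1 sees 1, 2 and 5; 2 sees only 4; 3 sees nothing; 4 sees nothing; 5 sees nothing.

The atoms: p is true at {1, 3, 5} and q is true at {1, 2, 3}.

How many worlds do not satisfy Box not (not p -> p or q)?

1

1: successors {1, 2, 5}; not (not p -> p or q) there: 1:F, 2:F, 5:F. ✗
2: successors {4}; not (not p -> p or q) there: 4:T. ✓
3: no successors, so Box not (not p -> p or q) holds vacuously. ✓
4: no successors, so Box not (not p -> p or q) holds vacuously. ✓
5: no successors, so Box not (not p -> p or q) holds vacuously. ✓
Satisfying worlds: {2, 3, 4, 5}.
So Box not (not p -> p or q) fails at the other 1 world.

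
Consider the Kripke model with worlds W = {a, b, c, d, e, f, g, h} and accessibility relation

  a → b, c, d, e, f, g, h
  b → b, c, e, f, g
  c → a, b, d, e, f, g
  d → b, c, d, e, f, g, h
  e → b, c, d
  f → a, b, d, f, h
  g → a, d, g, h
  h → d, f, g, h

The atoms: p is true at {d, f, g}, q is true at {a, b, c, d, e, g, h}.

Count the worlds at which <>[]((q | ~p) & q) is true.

6

a: successors {b, c, d, e, f, g, h}; []((q | ~p) & q) there: b:F, c:F, d:F, e:T, f:F, g:T, h:F. ✓
b: successors {b, c, e, f, g}; []((q | ~p) & q) there: b:F, c:F, e:T, f:F, g:T. ✓
c: successors {a, b, d, e, f, g}; []((q | ~p) & q) there: a:F, b:F, d:F, e:T, f:F, g:T. ✓
d: successors {b, c, d, e, f, g, h}; []((q | ~p) & q) there: b:F, c:F, d:F, e:T, f:F, g:T, h:F. ✓
e: successors {b, c, d}; []((q | ~p) & q) there: b:F, c:F, d:F. ✗
f: successors {a, b, d, f, h}; []((q | ~p) & q) there: a:F, b:F, d:F, f:F, h:F. ✗
g: successors {a, d, g, h}; []((q | ~p) & q) there: a:F, d:F, g:T, h:F. ✓
h: successors {d, f, g, h}; []((q | ~p) & q) there: d:F, f:F, g:T, h:F. ✓
Satisfying worlds: {a, b, c, d, g, h}.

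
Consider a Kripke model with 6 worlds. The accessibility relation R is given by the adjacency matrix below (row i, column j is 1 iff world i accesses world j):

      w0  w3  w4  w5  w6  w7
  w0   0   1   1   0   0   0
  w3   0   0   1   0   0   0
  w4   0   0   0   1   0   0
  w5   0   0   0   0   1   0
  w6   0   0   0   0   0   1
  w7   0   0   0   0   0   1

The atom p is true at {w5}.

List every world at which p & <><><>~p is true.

{w5}

w0: p is F, <><><>~p is T. ✗
w3: p is F, <><><>~p is T. ✗
w4: p is F, <><><>~p is T. ✗
w5: p is T, <><><>~p is T. ✓
w6: p is F, <><><>~p is T. ✗
w7: p is F, <><><>~p is T. ✗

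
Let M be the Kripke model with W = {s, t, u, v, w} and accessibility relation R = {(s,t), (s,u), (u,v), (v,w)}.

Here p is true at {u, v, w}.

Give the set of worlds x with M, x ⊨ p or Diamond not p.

{s, u, v, w}

s: p is F, Diamond not p is T. ✓
t: p is F, Diamond not p is F. ✗
u: p is T, Diamond not p is F. ✓
v: p is T, Diamond not p is F. ✓
w: p is T, Diamond not p is F. ✓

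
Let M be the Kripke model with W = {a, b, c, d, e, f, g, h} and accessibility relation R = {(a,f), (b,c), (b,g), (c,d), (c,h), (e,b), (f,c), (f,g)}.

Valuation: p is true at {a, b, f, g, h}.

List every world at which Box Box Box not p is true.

a: successors {f}; Box Box not p there: f:F. ✗
b: successors {c, g}; Box Box not p there: c:T, g:T. ✓
c: successors {d, h}; Box Box not p there: d:T, h:T. ✓
d: no successors, so Box Box Box not p holds vacuously. ✓
e: successors {b}; Box Box not p there: b:F. ✗
f: successors {c, g}; Box Box not p there: c:T, g:T. ✓
g: no successors, so Box Box Box not p holds vacuously. ✓
h: no successors, so Box Box Box not p holds vacuously. ✓

{b, c, d, f, g, h}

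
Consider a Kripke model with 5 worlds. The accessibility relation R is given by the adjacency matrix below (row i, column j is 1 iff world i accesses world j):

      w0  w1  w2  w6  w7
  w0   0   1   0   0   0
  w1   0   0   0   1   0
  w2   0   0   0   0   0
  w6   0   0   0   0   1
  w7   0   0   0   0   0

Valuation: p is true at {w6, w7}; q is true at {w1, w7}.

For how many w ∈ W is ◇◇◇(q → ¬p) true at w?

0

w0: successors {w1}; ◇◇(q → ¬p) there: w1:F. ✗
w1: successors {w6}; ◇◇(q → ¬p) there: w6:F. ✗
w2: no successors, so ◇◇◇(q → ¬p) fails. ✗
w6: successors {w7}; ◇◇(q → ¬p) there: w7:F. ✗
w7: no successors, so ◇◇◇(q → ¬p) fails. ✗
Satisfying worlds: ∅.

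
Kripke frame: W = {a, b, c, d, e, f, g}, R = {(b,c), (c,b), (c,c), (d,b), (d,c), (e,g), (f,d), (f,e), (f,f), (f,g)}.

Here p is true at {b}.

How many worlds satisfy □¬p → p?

3

a: □¬p is T, p is F. ✗
b: □¬p is T, p is T. ✓
c: □¬p is F, p is F. ✓
d: □¬p is F, p is F. ✓
e: □¬p is T, p is F. ✗
f: □¬p is T, p is F. ✗
g: □¬p is T, p is F. ✗
Satisfying worlds: {b, c, d}.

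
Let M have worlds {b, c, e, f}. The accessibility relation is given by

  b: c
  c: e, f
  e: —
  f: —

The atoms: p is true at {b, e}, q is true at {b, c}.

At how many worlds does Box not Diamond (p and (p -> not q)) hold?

b: successors {c}; not Diamond (p and (p -> not q)) there: c:F. ✗
c: successors {e, f}; not Diamond (p and (p -> not q)) there: e:T, f:T. ✓
e: no successors, so Box not Diamond (p and (p -> not q)) holds vacuously. ✓
f: no successors, so Box not Diamond (p and (p -> not q)) holds vacuously. ✓
Satisfying worlds: {c, e, f}.

3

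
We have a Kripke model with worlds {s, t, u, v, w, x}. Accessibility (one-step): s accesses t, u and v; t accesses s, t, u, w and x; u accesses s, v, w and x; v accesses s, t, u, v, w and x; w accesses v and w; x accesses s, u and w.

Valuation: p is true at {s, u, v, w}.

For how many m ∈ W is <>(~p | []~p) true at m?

s: successors {t, u, v}; ~p | []~p there: t:T, u:F, v:F. ✓
t: successors {s, t, u, w, x}; ~p | []~p there: s:F, t:T, u:F, w:F, x:T. ✓
u: successors {s, v, w, x}; ~p | []~p there: s:F, v:F, w:F, x:T. ✓
v: successors {s, t, u, v, w, x}; ~p | []~p there: s:F, t:T, u:F, v:F, w:F, x:T. ✓
w: successors {v, w}; ~p | []~p there: v:F, w:F. ✗
x: successors {s, u, w}; ~p | []~p there: s:F, u:F, w:F. ✗
Satisfying worlds: {s, t, u, v}.

4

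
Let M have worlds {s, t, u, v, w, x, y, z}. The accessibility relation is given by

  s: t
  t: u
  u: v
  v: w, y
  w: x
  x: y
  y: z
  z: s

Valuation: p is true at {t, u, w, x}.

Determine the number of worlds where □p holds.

s: successors {t}; p there: t:T. ✓
t: successors {u}; p there: u:T. ✓
u: successors {v}; p there: v:F. ✗
v: successors {w, y}; p there: w:T, y:F. ✗
w: successors {x}; p there: x:T. ✓
x: successors {y}; p there: y:F. ✗
y: successors {z}; p there: z:F. ✗
z: successors {s}; p there: s:F. ✗
Satisfying worlds: {s, t, w}.

3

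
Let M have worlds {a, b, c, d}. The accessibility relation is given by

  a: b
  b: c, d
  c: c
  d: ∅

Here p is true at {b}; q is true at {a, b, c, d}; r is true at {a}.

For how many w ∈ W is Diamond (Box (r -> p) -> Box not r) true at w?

a: successors {b}; Box (r -> p) -> Box not r there: b:T. ✓
b: successors {c, d}; Box (r -> p) -> Box not r there: c:T, d:T. ✓
c: successors {c}; Box (r -> p) -> Box not r there: c:T. ✓
d: no successors, so Diamond (Box (r -> p) -> Box not r) fails. ✗
Satisfying worlds: {a, b, c}.

3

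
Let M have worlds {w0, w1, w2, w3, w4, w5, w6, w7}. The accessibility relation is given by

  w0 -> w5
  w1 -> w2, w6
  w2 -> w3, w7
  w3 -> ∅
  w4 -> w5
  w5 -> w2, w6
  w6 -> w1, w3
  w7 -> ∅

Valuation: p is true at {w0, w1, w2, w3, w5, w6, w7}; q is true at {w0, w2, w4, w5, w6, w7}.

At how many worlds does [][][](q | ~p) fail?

w0: successors {w5}; [][](q | ~p) there: w5:F. ✗
w1: successors {w2, w6}; [][](q | ~p) there: w2:T, w6:T. ✓
w2: successors {w3, w7}; [][](q | ~p) there: w3:T, w7:T. ✓
w3: no successors, so [][][](q | ~p) holds vacuously. ✓
w4: successors {w5}; [][](q | ~p) there: w5:F. ✗
w5: successors {w2, w6}; [][](q | ~p) there: w2:T, w6:T. ✓
w6: successors {w1, w3}; [][](q | ~p) there: w1:F, w3:T. ✗
w7: no successors, so [][][](q | ~p) holds vacuously. ✓
Satisfying worlds: {w1, w2, w3, w5, w7}.
So [][][](q | ~p) fails at the other 3 worlds.

3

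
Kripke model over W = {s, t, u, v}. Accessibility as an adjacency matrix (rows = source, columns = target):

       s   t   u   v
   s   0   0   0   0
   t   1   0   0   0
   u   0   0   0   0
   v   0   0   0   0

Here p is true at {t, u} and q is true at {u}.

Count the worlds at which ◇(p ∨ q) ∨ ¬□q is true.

1

s: ◇(p ∨ q) is F, ¬□q is F. ✗
t: ◇(p ∨ q) is F, ¬□q is T. ✓
u: ◇(p ∨ q) is F, ¬□q is F. ✗
v: ◇(p ∨ q) is F, ¬□q is F. ✗
Satisfying worlds: {t}.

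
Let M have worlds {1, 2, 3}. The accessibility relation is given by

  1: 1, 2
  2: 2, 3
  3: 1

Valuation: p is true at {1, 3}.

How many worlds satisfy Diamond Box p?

1: successors {1, 2}; Box p there: 1:F, 2:F. ✗
2: successors {2, 3}; Box p there: 2:F, 3:T. ✓
3: successors {1}; Box p there: 1:F. ✗
Satisfying worlds: {2}.

1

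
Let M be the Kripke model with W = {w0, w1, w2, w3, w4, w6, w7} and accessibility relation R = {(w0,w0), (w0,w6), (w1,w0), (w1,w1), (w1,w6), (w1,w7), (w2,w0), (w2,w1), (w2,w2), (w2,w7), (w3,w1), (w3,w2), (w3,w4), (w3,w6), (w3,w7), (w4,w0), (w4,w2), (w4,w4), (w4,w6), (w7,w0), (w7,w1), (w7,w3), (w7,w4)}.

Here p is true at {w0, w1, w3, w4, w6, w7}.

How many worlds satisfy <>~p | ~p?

w0: <>~p is F, ~p is F. ✗
w1: <>~p is F, ~p is F. ✗
w2: <>~p is T, ~p is T. ✓
w3: <>~p is T, ~p is F. ✓
w4: <>~p is T, ~p is F. ✓
w6: <>~p is F, ~p is F. ✗
w7: <>~p is F, ~p is F. ✗
Satisfying worlds: {w2, w3, w4}.

3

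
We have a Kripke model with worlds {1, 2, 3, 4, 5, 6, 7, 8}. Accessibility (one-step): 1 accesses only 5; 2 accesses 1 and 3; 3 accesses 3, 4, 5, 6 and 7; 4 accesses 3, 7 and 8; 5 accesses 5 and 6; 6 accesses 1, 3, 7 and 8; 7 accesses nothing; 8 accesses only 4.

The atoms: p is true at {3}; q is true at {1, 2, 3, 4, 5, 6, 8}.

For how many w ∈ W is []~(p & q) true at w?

1: successors {5}; ~(p & q) there: 5:T. ✓
2: successors {1, 3}; ~(p & q) there: 1:T, 3:F. ✗
3: successors {3, 4, 5, 6, 7}; ~(p & q) there: 3:F, 4:T, 5:T, 6:T, 7:T. ✗
4: successors {3, 7, 8}; ~(p & q) there: 3:F, 7:T, 8:T. ✗
5: successors {5, 6}; ~(p & q) there: 5:T, 6:T. ✓
6: successors {1, 3, 7, 8}; ~(p & q) there: 1:T, 3:F, 7:T, 8:T. ✗
7: no successors, so []~(p & q) holds vacuously. ✓
8: successors {4}; ~(p & q) there: 4:T. ✓
Satisfying worlds: {1, 5, 7, 8}.

4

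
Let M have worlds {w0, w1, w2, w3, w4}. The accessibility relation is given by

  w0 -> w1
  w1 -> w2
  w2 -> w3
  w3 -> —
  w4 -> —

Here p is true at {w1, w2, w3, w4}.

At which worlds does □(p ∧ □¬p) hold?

w0: successors {w1}; p ∧ □¬p there: w1:F. ✗
w1: successors {w2}; p ∧ □¬p there: w2:F. ✗
w2: successors {w3}; p ∧ □¬p there: w3:T. ✓
w3: no successors, so □(p ∧ □¬p) holds vacuously. ✓
w4: no successors, so □(p ∧ □¬p) holds vacuously. ✓

{w2, w3, w4}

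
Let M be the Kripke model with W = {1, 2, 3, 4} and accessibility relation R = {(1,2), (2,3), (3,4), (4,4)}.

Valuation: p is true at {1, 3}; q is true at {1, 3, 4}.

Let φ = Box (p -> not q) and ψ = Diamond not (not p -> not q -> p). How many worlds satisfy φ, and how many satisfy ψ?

3 and 1

For Box (p -> not q):
1: successors {2}; p -> not q there: 2:T. ✓
2: successors {3}; p -> not q there: 3:F. ✗
3: successors {4}; p -> not q there: 4:T. ✓
4: successors {4}; p -> not q there: 4:T. ✓
— 3 worlds.
For Diamond not (not p -> not q -> p):
1: successors {2}; not (not p -> not q -> p) there: 2:T. ✓
2: successors {3}; not (not p -> not q -> p) there: 3:F. ✗
3: successors {4}; not (not p -> not q -> p) there: 4:F. ✗
4: successors {4}; not (not p -> not q -> p) there: 4:F. ✗
— 1 world.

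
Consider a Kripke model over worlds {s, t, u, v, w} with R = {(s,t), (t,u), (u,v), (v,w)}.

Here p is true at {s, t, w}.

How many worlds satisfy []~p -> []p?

s: []~p is F, []p is T. ✓
t: []~p is T, []p is F. ✗
u: []~p is T, []p is F. ✗
v: []~p is F, []p is T. ✓
w: []~p is T, []p is T. ✓
Satisfying worlds: {s, v, w}.

3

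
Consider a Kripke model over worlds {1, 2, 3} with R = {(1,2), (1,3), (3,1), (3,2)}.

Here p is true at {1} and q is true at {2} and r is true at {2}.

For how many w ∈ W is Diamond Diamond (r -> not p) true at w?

1: successors {2, 3}; Diamond (r -> not p) there: 2:F, 3:T. ✓
2: no successors, so Diamond Diamond (r -> not p) fails. ✗
3: successors {1, 2}; Diamond (r -> not p) there: 1:T, 2:F. ✓
Satisfying worlds: {1, 3}.

2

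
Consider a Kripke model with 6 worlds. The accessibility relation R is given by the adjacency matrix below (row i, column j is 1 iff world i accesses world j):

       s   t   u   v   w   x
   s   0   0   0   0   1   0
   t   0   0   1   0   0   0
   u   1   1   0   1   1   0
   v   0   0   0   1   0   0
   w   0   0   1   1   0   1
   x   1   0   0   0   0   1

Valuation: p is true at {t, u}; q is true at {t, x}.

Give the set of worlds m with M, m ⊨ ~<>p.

{s, v, x}

s: <>p is F. ✓
t: <>p is T. ✗
u: <>p is T. ✗
v: <>p is F. ✓
w: <>p is T. ✗
x: <>p is F. ✓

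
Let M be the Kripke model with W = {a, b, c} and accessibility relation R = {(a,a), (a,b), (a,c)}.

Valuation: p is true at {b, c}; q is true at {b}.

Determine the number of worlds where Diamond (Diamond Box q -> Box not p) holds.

a: successors {a, b, c}; Diamond Box q -> Box not p there: a:F, b:T, c:T. ✓
b: no successors, so Diamond (Diamond Box q -> Box not p) fails. ✗
c: no successors, so Diamond (Diamond Box q -> Box not p) fails. ✗
Satisfying worlds: {a}.

1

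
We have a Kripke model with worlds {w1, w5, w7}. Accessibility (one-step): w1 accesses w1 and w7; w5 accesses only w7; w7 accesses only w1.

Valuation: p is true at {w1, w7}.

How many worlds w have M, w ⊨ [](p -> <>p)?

w1: successors {w1, w7}; p -> <>p there: w1:T, w7:T. ✓
w5: successors {w7}; p -> <>p there: w7:T. ✓
w7: successors {w1}; p -> <>p there: w1:T. ✓
Satisfying worlds: {w1, w5, w7}.

3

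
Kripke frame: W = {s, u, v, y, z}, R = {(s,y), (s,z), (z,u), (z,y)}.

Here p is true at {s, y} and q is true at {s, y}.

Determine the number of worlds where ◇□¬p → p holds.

4

s: ◇□¬p is T, p is T. ✓
u: ◇□¬p is F, p is F. ✓
v: ◇□¬p is F, p is F. ✓
y: ◇□¬p is F, p is T. ✓
z: ◇□¬p is T, p is F. ✗
Satisfying worlds: {s, u, v, y}.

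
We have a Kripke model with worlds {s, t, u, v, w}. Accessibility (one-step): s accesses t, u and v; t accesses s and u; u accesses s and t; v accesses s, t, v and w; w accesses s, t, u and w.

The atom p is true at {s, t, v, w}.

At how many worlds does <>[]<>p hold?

5

s: successors {t, u, v}; []<>p there: t:T, u:T, v:T. ✓
t: successors {s, u}; []<>p there: s:T, u:T. ✓
u: successors {s, t}; []<>p there: s:T, t:T. ✓
v: successors {s, t, v, w}; []<>p there: s:T, t:T, v:T, w:T. ✓
w: successors {s, t, u, w}; []<>p there: s:T, t:T, u:T, w:T. ✓
Satisfying worlds: {s, t, u, v, w}.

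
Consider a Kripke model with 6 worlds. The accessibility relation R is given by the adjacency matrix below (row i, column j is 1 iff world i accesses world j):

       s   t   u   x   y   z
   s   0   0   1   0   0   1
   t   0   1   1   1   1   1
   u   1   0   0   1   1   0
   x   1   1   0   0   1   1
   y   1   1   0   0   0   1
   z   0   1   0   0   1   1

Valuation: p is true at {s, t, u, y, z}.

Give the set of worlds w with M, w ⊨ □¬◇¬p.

{u}

s: successors {u, z}; ¬◇¬p there: u:F, z:T. ✗
t: successors {t, u, x, y, z}; ¬◇¬p there: t:F, u:F, x:T, y:T, z:T. ✗
u: successors {s, x, y}; ¬◇¬p there: s:T, x:T, y:T. ✓
x: successors {s, t, y, z}; ¬◇¬p there: s:T, t:F, y:T, z:T. ✗
y: successors {s, t, z}; ¬◇¬p there: s:T, t:F, z:T. ✗
z: successors {t, y, z}; ¬◇¬p there: t:F, y:T, z:T. ✗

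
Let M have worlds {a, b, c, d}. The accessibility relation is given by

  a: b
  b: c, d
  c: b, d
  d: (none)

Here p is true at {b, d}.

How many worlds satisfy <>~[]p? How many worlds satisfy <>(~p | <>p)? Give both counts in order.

2 and 3

For <>~[]p:
a: successors {b}; ~[]p there: b:T. ✓
b: successors {c, d}; ~[]p there: c:F, d:F. ✗
c: successors {b, d}; ~[]p there: b:T, d:F. ✓
d: no successors, so <>~[]p fails. ✗
— 2 worlds.
For <>(~p | <>p):
a: successors {b}; ~p | <>p there: b:T. ✓
b: successors {c, d}; ~p | <>p there: c:T, d:F. ✓
c: successors {b, d}; ~p | <>p there: b:T, d:F. ✓
d: no successors, so <>(~p | <>p) fails. ✗
— 3 worlds.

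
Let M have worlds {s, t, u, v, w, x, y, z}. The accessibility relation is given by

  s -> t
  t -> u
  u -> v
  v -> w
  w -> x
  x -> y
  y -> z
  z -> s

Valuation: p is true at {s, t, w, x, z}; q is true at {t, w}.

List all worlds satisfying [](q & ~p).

s: successors {t}; q & ~p there: t:F. ✗
t: successors {u}; q & ~p there: u:F. ✗
u: successors {v}; q & ~p there: v:F. ✗
v: successors {w}; q & ~p there: w:F. ✗
w: successors {x}; q & ~p there: x:F. ✗
x: successors {y}; q & ~p there: y:F. ✗
y: successors {z}; q & ~p there: z:F. ✗
z: successors {s}; q & ~p there: s:F. ✗

∅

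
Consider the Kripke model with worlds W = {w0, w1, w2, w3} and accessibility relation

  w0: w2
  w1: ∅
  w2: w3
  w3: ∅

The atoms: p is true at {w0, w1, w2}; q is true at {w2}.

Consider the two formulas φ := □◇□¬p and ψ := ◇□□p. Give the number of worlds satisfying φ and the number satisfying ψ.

3 and 2

For □◇□¬p:
w0: successors {w2}; ◇□¬p there: w2:T. ✓
w1: no successors, so □◇□¬p holds vacuously. ✓
w2: successors {w3}; ◇□¬p there: w3:F. ✗
w3: no successors, so □◇□¬p holds vacuously. ✓
— 3 worlds.
For ◇□□p:
w0: successors {w2}; □□p there: w2:T. ✓
w1: no successors, so ◇□□p fails. ✗
w2: successors {w3}; □□p there: w3:T. ✓
w3: no successors, so ◇□□p fails. ✗
— 2 worlds.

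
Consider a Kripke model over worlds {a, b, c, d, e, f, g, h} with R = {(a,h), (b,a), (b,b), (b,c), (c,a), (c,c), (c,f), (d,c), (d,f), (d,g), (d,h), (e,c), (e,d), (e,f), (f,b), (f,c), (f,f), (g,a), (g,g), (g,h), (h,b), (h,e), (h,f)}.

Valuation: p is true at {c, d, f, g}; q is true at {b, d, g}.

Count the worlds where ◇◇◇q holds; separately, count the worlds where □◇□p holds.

8 and 1

For ◇◇◇q:
a: successors {h}; ◇◇q there: h:T. ✓
b: successors {a, b, c}; ◇◇q there: a:T, b:T, c:T. ✓
c: successors {a, c, f}; ◇◇q there: a:T, c:T, f:T. ✓
d: successors {c, f, g, h}; ◇◇q there: c:T, f:T, g:T, h:T. ✓
e: successors {c, d, f}; ◇◇q there: c:T, d:T, f:T. ✓
f: successors {b, c, f}; ◇◇q there: b:T, c:T, f:T. ✓
g: successors {a, g, h}; ◇◇q there: a:T, g:T, h:T. ✓
h: successors {b, e, f}; ◇◇q there: b:T, e:T, f:T. ✓
— 8 worlds.
For □◇□p:
a: successors {h}; ◇□p there: h:T. ✓
b: successors {a, b, c}; ◇□p there: a:F, b:F, c:F. ✗
c: successors {a, c, f}; ◇□p there: a:F, c:F, f:F. ✗
d: successors {c, f, g, h}; ◇□p there: c:F, f:F, g:F, h:T. ✗
e: successors {c, d, f}; ◇□p there: c:F, d:F, f:F. ✗
f: successors {b, c, f}; ◇□p there: b:F, c:F, f:F. ✗
g: successors {a, g, h}; ◇□p there: a:F, g:F, h:T. ✗
h: successors {b, e, f}; ◇□p there: b:F, e:F, f:F. ✗
— 1 world.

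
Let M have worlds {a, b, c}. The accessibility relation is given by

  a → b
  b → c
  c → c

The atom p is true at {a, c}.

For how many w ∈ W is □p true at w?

a: successors {b}; p there: b:F. ✗
b: successors {c}; p there: c:T. ✓
c: successors {c}; p there: c:T. ✓
Satisfying worlds: {b, c}.

2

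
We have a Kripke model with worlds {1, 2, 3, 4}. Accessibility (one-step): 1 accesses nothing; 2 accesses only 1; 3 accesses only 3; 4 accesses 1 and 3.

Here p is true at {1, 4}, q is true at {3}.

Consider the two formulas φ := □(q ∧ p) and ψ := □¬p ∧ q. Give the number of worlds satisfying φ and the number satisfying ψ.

For □(q ∧ p):
1: no successors, so □(q ∧ p) holds vacuously. ✓
2: successors {1}; q ∧ p there: 1:F. ✗
3: successors {3}; q ∧ p there: 3:F. ✗
4: successors {1, 3}; q ∧ p there: 1:F, 3:F. ✗
— 1 world.
For □¬p ∧ q:
1: □¬p is T, q is F. ✗
2: □¬p is F, q is F. ✗
3: □¬p is T, q is T. ✓
4: □¬p is F, q is F. ✗
— 1 world.

1 and 1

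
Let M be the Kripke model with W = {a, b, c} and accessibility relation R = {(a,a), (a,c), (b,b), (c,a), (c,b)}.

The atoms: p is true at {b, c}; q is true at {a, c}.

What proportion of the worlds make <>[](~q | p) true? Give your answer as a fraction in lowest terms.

a: successors {a, c}; [](~q | p) there: a:F, c:F. ✗
b: successors {b}; [](~q | p) there: b:T. ✓
c: successors {a, b}; [](~q | p) there: a:F, b:T. ✓
That's 2 of 3 worlds, so 2/3.

2/3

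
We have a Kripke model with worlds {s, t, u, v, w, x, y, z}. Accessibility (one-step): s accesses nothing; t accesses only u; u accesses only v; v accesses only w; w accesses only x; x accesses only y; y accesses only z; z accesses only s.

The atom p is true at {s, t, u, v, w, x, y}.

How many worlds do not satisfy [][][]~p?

4

s: no successors, so [][][]~p holds vacuously. ✓
t: successors {u}; [][]~p there: u:F. ✗
u: successors {v}; [][]~p there: v:F. ✗
v: successors {w}; [][]~p there: w:F. ✗
w: successors {x}; [][]~p there: x:T. ✓
x: successors {y}; [][]~p there: y:F. ✗
y: successors {z}; [][]~p there: z:T. ✓
z: successors {s}; [][]~p there: s:T. ✓
Satisfying worlds: {s, w, y, z}.
So [][][]~p fails at the other 4 worlds.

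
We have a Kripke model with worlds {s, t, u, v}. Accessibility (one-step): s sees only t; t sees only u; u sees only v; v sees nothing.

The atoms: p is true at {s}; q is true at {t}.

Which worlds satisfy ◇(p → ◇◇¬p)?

s: successors {t}; p → ◇◇¬p there: t:T. ✓
t: successors {u}; p → ◇◇¬p there: u:T. ✓
u: successors {v}; p → ◇◇¬p there: v:T. ✓
v: no successors, so ◇(p → ◇◇¬p) fails. ✗

{s, t, u}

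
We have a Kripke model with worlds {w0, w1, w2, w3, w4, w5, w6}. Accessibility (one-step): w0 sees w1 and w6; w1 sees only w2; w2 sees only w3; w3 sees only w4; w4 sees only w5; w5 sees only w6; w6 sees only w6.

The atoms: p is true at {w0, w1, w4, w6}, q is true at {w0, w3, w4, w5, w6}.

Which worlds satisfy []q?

{w2, w3, w4, w5, w6}

w0: successors {w1, w6}; q there: w1:F, w6:T. ✗
w1: successors {w2}; q there: w2:F. ✗
w2: successors {w3}; q there: w3:T. ✓
w3: successors {w4}; q there: w4:T. ✓
w4: successors {w5}; q there: w5:T. ✓
w5: successors {w6}; q there: w6:T. ✓
w6: successors {w6}; q there: w6:T. ✓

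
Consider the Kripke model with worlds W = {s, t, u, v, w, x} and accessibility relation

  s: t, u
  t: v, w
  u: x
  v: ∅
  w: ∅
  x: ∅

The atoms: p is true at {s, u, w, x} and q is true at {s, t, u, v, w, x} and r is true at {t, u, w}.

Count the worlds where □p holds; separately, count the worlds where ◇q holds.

4 and 3

For □p:
s: successors {t, u}; p there: t:F, u:T. ✗
t: successors {v, w}; p there: v:F, w:T. ✗
u: successors {x}; p there: x:T. ✓
v: no successors, so □p holds vacuously. ✓
w: no successors, so □p holds vacuously. ✓
x: no successors, so □p holds vacuously. ✓
— 4 worlds.
For ◇q:
s: successors {t, u}; q there: t:T, u:T. ✓
t: successors {v, w}; q there: v:T, w:T. ✓
u: successors {x}; q there: x:T. ✓
v: no successors, so ◇q fails. ✗
w: no successors, so ◇q fails. ✗
x: no successors, so ◇q fails. ✗
— 3 worlds.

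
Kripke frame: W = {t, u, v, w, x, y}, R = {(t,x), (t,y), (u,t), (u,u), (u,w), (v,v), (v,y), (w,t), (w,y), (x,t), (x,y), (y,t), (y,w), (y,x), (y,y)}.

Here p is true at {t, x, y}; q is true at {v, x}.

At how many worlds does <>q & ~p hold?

1

t: <>q is T, ~p is F. ✗
u: <>q is F, ~p is T. ✗
v: <>q is T, ~p is T. ✓
w: <>q is F, ~p is T. ✗
x: <>q is F, ~p is F. ✗
y: <>q is T, ~p is F. ✗
Satisfying worlds: {v}.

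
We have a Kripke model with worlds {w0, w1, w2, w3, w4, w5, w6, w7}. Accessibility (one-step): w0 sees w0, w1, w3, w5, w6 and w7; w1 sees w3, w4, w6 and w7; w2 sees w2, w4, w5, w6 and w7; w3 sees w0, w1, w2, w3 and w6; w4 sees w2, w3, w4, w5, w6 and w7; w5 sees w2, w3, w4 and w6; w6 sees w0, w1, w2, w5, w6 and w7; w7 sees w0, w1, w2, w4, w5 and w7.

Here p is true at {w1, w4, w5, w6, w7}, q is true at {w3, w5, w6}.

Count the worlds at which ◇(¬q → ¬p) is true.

8

w0: successors {w0, w1, w3, w5, w6, w7}; ¬q → ¬p there: w0:T, w1:F, w3:T, w5:T, w6:T, w7:F. ✓
w1: successors {w3, w4, w6, w7}; ¬q → ¬p there: w3:T, w4:F, w6:T, w7:F. ✓
w2: successors {w2, w4, w5, w6, w7}; ¬q → ¬p there: w2:T, w4:F, w5:T, w6:T, w7:F. ✓
w3: successors {w0, w1, w2, w3, w6}; ¬q → ¬p there: w0:T, w1:F, w2:T, w3:T, w6:T. ✓
w4: successors {w2, w3, w4, w5, w6, w7}; ¬q → ¬p there: w2:T, w3:T, w4:F, w5:T, w6:T, w7:F. ✓
w5: successors {w2, w3, w4, w6}; ¬q → ¬p there: w2:T, w3:T, w4:F, w6:T. ✓
w6: successors {w0, w1, w2, w5, w6, w7}; ¬q → ¬p there: w0:T, w1:F, w2:T, w5:T, w6:T, w7:F. ✓
w7: successors {w0, w1, w2, w4, w5, w7}; ¬q → ¬p there: w0:T, w1:F, w2:T, w4:F, w5:T, w7:F. ✓
Satisfying worlds: {w0, w1, w2, w3, w4, w5, w6, w7}.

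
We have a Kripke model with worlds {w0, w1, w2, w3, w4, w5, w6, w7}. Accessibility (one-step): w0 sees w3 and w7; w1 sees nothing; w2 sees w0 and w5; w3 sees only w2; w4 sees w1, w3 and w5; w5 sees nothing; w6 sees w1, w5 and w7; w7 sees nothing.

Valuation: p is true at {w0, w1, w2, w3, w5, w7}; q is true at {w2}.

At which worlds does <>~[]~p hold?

{w0, w2, w3, w4}

w0: successors {w3, w7}; ~[]~p there: w3:T, w7:F. ✓
w1: no successors, so <>~[]~p fails. ✗
w2: successors {w0, w5}; ~[]~p there: w0:T, w5:F. ✓
w3: successors {w2}; ~[]~p there: w2:T. ✓
w4: successors {w1, w3, w5}; ~[]~p there: w1:F, w3:T, w5:F. ✓
w5: no successors, so <>~[]~p fails. ✗
w6: successors {w1, w5, w7}; ~[]~p there: w1:F, w5:F, w7:F. ✗
w7: no successors, so <>~[]~p fails. ✗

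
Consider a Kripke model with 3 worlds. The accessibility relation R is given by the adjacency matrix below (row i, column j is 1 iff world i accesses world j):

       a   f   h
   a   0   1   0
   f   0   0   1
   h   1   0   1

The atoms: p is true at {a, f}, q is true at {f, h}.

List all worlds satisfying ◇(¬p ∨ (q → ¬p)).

a: successors {f}; ¬p ∨ (q → ¬p) there: f:F. ✗
f: successors {h}; ¬p ∨ (q → ¬p) there: h:T. ✓
h: successors {a, h}; ¬p ∨ (q → ¬p) there: a:T, h:T. ✓

{f, h}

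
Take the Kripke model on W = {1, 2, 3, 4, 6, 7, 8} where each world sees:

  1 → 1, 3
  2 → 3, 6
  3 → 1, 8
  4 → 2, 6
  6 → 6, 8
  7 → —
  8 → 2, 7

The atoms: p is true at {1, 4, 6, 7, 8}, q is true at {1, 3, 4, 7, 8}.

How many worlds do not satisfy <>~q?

3

1: successors {1, 3}; ~q there: 1:F, 3:F. ✗
2: successors {3, 6}; ~q there: 3:F, 6:T. ✓
3: successors {1, 8}; ~q there: 1:F, 8:F. ✗
4: successors {2, 6}; ~q there: 2:T, 6:T. ✓
6: successors {6, 8}; ~q there: 6:T, 8:F. ✓
7: no successors, so <>~q fails. ✗
8: successors {2, 7}; ~q there: 2:T, 7:F. ✓
Satisfying worlds: {2, 4, 6, 8}.
So <>~q fails at the other 3 worlds.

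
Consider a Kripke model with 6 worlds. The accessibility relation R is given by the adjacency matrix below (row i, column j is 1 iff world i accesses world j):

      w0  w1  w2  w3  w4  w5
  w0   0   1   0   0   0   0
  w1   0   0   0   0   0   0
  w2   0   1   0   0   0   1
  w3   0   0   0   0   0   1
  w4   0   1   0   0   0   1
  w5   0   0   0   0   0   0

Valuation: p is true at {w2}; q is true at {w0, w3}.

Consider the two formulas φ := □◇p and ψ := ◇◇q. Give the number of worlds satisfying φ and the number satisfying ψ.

For □◇p:
w0: successors {w1}; ◇p there: w1:F. ✗
w1: no successors, so □◇p holds vacuously. ✓
w2: successors {w1, w5}; ◇p there: w1:F, w5:F. ✗
w3: successors {w5}; ◇p there: w5:F. ✗
w4: successors {w1, w5}; ◇p there: w1:F, w5:F. ✗
w5: no successors, so □◇p holds vacuously. ✓
— 2 worlds.
For ◇◇q:
w0: successors {w1}; ◇q there: w1:F. ✗
w1: no successors, so ◇◇q fails. ✗
w2: successors {w1, w5}; ◇q there: w1:F, w5:F. ✗
w3: successors {w5}; ◇q there: w5:F. ✗
w4: successors {w1, w5}; ◇q there: w1:F, w5:F. ✗
w5: no successors, so ◇◇q fails. ✗
— 0 worlds.

2 and 0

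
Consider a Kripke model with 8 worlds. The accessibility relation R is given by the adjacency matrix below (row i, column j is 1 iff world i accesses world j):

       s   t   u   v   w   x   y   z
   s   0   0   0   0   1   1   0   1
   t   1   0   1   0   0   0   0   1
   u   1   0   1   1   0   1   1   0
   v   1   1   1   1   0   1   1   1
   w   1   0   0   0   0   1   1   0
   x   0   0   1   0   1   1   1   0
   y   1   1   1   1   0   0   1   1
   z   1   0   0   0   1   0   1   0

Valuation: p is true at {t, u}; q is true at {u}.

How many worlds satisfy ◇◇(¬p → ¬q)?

8

s: successors {w, x, z}; ◇(¬p → ¬q) there: w:T, x:T, z:T. ✓
t: successors {s, u, z}; ◇(¬p → ¬q) there: s:T, u:T, z:T. ✓
u: successors {s, u, v, x, y}; ◇(¬p → ¬q) there: s:T, u:T, v:T, x:T, y:T. ✓
v: successors {s, t, u, v, x, y, z}; ◇(¬p → ¬q) there: s:T, t:T, u:T, v:T, x:T, y:T, z:T. ✓
w: successors {s, x, y}; ◇(¬p → ¬q) there: s:T, x:T, y:T. ✓
x: successors {u, w, x, y}; ◇(¬p → ¬q) there: u:T, w:T, x:T, y:T. ✓
y: successors {s, t, u, v, y, z}; ◇(¬p → ¬q) there: s:T, t:T, u:T, v:T, y:T, z:T. ✓
z: successors {s, w, y}; ◇(¬p → ¬q) there: s:T, w:T, y:T. ✓
Satisfying worlds: {s, t, u, v, w, x, y, z}.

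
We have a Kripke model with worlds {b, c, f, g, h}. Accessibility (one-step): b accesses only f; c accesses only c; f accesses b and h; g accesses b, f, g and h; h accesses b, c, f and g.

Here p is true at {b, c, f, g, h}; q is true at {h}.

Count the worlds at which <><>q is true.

b: successors {f}; <>q there: f:T. ✓
c: successors {c}; <>q there: c:F. ✗
f: successors {b, h}; <>q there: b:F, h:F. ✗
g: successors {b, f, g, h}; <>q there: b:F, f:T, g:T, h:F. ✓
h: successors {b, c, f, g}; <>q there: b:F, c:F, f:T, g:T. ✓
Satisfying worlds: {b, g, h}.

3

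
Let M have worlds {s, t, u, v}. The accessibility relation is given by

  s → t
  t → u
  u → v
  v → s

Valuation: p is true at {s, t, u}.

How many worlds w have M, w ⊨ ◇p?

3

s: successors {t}; p there: t:T. ✓
t: successors {u}; p there: u:T. ✓
u: successors {v}; p there: v:F. ✗
v: successors {s}; p there: s:T. ✓
Satisfying worlds: {s, t, v}.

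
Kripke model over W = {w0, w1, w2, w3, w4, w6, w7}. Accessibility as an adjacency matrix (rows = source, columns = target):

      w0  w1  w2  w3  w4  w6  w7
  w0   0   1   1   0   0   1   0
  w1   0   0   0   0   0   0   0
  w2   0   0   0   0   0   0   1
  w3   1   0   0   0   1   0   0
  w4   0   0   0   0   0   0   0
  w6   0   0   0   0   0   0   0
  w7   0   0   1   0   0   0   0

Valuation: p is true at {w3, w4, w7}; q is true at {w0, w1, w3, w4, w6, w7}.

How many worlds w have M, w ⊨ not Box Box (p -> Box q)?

2

w0: Box Box (p -> Box q) is F. ✓
w1: Box Box (p -> Box q) is T. ✗
w2: Box Box (p -> Box q) is T. ✗
w3: Box Box (p -> Box q) is T. ✗
w4: Box Box (p -> Box q) is T. ✗
w6: Box Box (p -> Box q) is T. ✗
w7: Box Box (p -> Box q) is F. ✓
Satisfying worlds: {w0, w7}.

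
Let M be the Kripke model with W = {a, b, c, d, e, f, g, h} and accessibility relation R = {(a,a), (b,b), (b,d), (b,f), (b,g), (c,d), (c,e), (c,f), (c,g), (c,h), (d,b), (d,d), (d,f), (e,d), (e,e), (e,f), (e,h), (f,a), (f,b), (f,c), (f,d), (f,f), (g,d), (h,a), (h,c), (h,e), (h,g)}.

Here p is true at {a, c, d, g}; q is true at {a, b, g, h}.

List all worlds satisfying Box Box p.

{a}

a: successors {a}; Box p there: a:T. ✓
b: successors {b, d, f, g}; Box p there: b:F, d:F, f:F, g:T. ✗
c: successors {d, e, f, g, h}; Box p there: d:F, e:F, f:F, g:T, h:F. ✗
d: successors {b, d, f}; Box p there: b:F, d:F, f:F. ✗
e: successors {d, e, f, h}; Box p there: d:F, e:F, f:F, h:F. ✗
f: successors {a, b, c, d, f}; Box p there: a:T, b:F, c:F, d:F, f:F. ✗
g: successors {d}; Box p there: d:F. ✗
h: successors {a, c, e, g}; Box p there: a:T, c:F, e:F, g:T. ✗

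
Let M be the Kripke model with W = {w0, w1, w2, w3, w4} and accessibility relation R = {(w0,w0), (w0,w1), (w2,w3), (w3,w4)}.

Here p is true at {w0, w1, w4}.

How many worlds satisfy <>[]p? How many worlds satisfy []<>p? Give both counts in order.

3 and 3

For <>[]p:
w0: successors {w0, w1}; []p there: w0:T, w1:T. ✓
w1: no successors, so <>[]p fails. ✗
w2: successors {w3}; []p there: w3:T. ✓
w3: successors {w4}; []p there: w4:T. ✓
w4: no successors, so <>[]p fails. ✗
— 3 worlds.
For []<>p:
w0: successors {w0, w1}; <>p there: w0:T, w1:F. ✗
w1: no successors, so []<>p holds vacuously. ✓
w2: successors {w3}; <>p there: w3:T. ✓
w3: successors {w4}; <>p there: w4:F. ✗
w4: no successors, so []<>p holds vacuously. ✓
— 3 worlds.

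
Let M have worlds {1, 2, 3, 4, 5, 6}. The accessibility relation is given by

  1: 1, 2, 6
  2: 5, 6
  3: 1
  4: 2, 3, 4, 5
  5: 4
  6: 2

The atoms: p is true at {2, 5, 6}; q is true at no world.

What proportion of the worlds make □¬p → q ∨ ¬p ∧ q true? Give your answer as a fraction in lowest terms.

1: □¬p is F, q ∨ ¬p ∧ q is F. ✓
2: □¬p is F, q ∨ ¬p ∧ q is F. ✓
3: □¬p is T, q ∨ ¬p ∧ q is F. ✗
4: □¬p is F, q ∨ ¬p ∧ q is F. ✓
5: □¬p is T, q ∨ ¬p ∧ q is F. ✗
6: □¬p is F, q ∨ ¬p ∧ q is F. ✓
That's 4 of 6 worlds, so 4/6 = 2/3.

2/3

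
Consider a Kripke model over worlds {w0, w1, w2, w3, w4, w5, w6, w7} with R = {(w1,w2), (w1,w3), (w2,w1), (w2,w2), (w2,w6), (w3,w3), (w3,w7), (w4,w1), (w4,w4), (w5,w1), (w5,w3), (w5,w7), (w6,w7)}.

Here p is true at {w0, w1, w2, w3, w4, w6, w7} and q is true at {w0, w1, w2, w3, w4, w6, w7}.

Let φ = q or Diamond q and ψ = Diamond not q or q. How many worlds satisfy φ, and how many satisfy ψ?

For q or Diamond q:
w0: q is T, Diamond q is F. ✓
w1: q is T, Diamond q is T. ✓
w2: q is T, Diamond q is T. ✓
w3: q is T, Diamond q is T. ✓
w4: q is T, Diamond q is T. ✓
w5: q is F, Diamond q is T. ✓
w6: q is T, Diamond q is T. ✓
w7: q is T, Diamond q is F. ✓
— 8 worlds.
For Diamond not q or q:
w0: Diamond not q is F, q is T. ✓
w1: Diamond not q is F, q is T. ✓
w2: Diamond not q is F, q is T. ✓
w3: Diamond not q is F, q is T. ✓
w4: Diamond not q is F, q is T. ✓
w5: Diamond not q is F, q is F. ✗
w6: Diamond not q is F, q is T. ✓
w7: Diamond not q is F, q is T. ✓
— 7 worlds.

8 and 7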